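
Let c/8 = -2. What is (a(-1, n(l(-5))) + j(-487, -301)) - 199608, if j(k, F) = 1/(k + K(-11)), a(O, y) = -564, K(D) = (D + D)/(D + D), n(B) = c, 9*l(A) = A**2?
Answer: -97283593/486 ≈ -2.0017e+5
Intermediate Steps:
c = -16 (c = 8*(-2) = -16)
l(A) = A**2/9
n(B) = -16
K(D) = 1 (K(D) = (2*D)/((2*D)) = (2*D)*(1/(2*D)) = 1)
j(k, F) = 1/(1 + k) (j(k, F) = 1/(k + 1) = 1/(1 + k))
(a(-1, n(l(-5))) + j(-487, -301)) - 199608 = (-564 + 1/(1 - 487)) - 199608 = (-564 + 1/(-486)) - 199608 = (-564 - 1/486) - 199608 = -274105/486 - 199608 = -97283593/486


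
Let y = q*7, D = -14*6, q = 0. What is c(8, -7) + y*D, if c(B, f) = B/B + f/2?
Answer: -5/2 ≈ -2.5000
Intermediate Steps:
c(B, f) = 1 + f/2 (c(B, f) = 1 + f*(1/2) = 1 + f/2)
D = -84
y = 0 (y = 0*7 = 0)
c(8, -7) + y*D = (1 + (1/2)*(-7)) + 0*(-84) = (1 - 7/2) + 0 = -5/2 + 0 = -5/2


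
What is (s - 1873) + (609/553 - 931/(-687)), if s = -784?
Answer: -144070043/54273 ≈ -2654.5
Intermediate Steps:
(s - 1873) + (609/553 - 931/(-687)) = (-784 - 1873) + (609/553 - 931/(-687)) = -2657 + (609*(1/553) - 931*(-1/687)) = -2657 + (87/79 + 931/687) = -2657 + 133318/54273 = -144070043/54273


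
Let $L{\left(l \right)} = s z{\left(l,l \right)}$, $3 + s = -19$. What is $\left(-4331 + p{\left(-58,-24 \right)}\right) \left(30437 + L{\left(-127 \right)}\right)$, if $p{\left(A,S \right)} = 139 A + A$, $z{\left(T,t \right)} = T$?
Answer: $-413759181$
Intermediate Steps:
$s = -22$ ($s = -3 - 19 = -22$)
$p{\left(A,S \right)} = 140 A$
$L{\left(l \right)} = - 22 l$
$\left(-4331 + p{\left(-58,-24 \right)}\right) \left(30437 + L{\left(-127 \right)}\right) = \left(-4331 + 140 \left(-58\right)\right) \left(30437 - -2794\right) = \left(-4331 - 8120\right) \left(30437 + 2794\right) = \left(-12451\right) 33231 = -413759181$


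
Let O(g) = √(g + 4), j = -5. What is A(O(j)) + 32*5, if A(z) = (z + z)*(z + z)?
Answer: 156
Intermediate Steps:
O(g) = √(4 + g)
A(z) = 4*z² (A(z) = (2*z)*(2*z) = 4*z²)
A(O(j)) + 32*5 = 4*(√(4 - 5))² + 32*5 = 4*(√(-1))² + 160 = 4*I² + 160 = 4*(-1) + 160 = -4 + 160 = 156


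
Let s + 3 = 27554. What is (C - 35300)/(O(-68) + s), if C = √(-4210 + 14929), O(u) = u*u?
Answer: -1412/1287 + √1191/10725 ≈ -1.0939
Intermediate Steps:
s = 27551 (s = -3 + 27554 = 27551)
O(u) = u²
C = 3*√1191 (C = √10719 = 3*√1191 ≈ 103.53)
(C - 35300)/(O(-68) + s) = (3*√1191 - 35300)/((-68)² + 27551) = (-35300 + 3*√1191)/(4624 + 27551) = (-35300 + 3*√1191)/32175 = (-35300 + 3*√1191)*(1/32175) = -1412/1287 + √1191/10725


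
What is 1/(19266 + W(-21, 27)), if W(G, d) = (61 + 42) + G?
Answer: 1/19348 ≈ 5.1685e-5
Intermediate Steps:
W(G, d) = 103 + G
1/(19266 + W(-21, 27)) = 1/(19266 + (103 - 21)) = 1/(19266 + 82) = 1/19348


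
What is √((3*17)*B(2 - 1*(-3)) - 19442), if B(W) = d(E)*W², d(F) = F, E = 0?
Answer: I*√19442 ≈ 139.43*I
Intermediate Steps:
B(W) = 0 (B(W) = 0*W² = 0)
√((3*17)*B(2 - 1*(-3)) - 19442) = √((3*17)*0 - 19442) = √(51*0 - 19442) = √(0 - 19442) = √(-19442) = I*√19442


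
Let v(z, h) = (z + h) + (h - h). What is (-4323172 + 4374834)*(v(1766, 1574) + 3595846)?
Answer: 185941147132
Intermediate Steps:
v(z, h) = h + z (v(z, h) = (h + z) + 0 = h + z)
(-4323172 + 4374834)*(v(1766, 1574) + 3595846) = (-4323172 + 4374834)*((1574 + 1766) + 3595846) = 51662*(3340 + 3595846) = 51662*3599186 = 185941147132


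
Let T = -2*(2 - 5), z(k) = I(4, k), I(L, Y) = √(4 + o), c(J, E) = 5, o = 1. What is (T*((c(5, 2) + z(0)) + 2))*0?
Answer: 0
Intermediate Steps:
I(L, Y) = √5 (I(L, Y) = √(4 + 1) = √5)
z(k) = √5
T = 6 (T = -2*(-3) = 6)
(T*((c(5, 2) + z(0)) + 2))*0 = (6*((5 + √5) + 2))*0 = (6*(7 + √5))*0 = (42 + 6*√5)*0 = 0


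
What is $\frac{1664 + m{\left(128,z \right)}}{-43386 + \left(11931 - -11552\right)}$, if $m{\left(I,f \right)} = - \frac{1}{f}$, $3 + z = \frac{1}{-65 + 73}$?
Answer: $- \frac{38280}{457769} \approx -0.083623$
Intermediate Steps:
$z = - \frac{23}{8}$ ($z = -3 + \frac{1}{-65 + 73} = -3 + \frac{1}{8} = - \frac{23}{8} \approx -2.875$)
$\frac{1664 + m{\left(128,z \right)}}{-43386 + \left(11931 - -11552\right)} = \frac{1664 - \frac{1}{- \frac{23}{8}}}{-43386 + \left(11931 - -11552\right)} = \frac{1664 - - \frac{8}{23}}{-43386 + \left(11931 + 11552\right)} = \frac{1664 + \frac{8}{23}}{-43386 + 23483} = \frac{38280}{23 \left(-19903\right)} = \frac{38280}{23} \left(- \frac{1}{19903}\right) = - \frac{38280}{457769}$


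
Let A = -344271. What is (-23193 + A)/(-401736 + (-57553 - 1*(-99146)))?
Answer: 367464/360143 ≈ 1.0203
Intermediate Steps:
(-23193 + A)/(-401736 + (-57553 - 1*(-99146))) = (-23193 - 344271)/(-401736 + (-57553 - 1*(-99146))) = -367464/(-401736 + (-57553 + 99146)) = -367464/(-401736 + 41593) = -367464/(-360143) = -367464*(-1/360143) = 367464/360143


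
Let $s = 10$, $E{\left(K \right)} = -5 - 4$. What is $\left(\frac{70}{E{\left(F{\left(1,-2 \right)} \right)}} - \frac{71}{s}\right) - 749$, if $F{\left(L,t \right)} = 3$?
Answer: $- \frac{68749}{90} \approx -763.88$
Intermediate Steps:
$E{\left(K \right)} = -9$
$\left(\frac{70}{E{\left(F{\left(1,-2 \right)} \right)}} - \frac{71}{s}\right) - 749 = \left(\frac{70}{-9} - \frac{71}{10}\right) - 749 = \left(70 \left(- \frac{1}{9}\right) - \frac{71}{10}\right) - 749 = \left(- \frac{70}{9} - \frac{71}{10}\right) - 749 = - \frac{1339}{90} - 749 = - \frac{68749}{90}$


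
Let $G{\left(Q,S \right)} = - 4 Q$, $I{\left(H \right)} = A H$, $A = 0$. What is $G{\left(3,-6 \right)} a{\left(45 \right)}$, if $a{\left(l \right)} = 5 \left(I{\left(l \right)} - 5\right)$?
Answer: $300$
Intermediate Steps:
$I{\left(H \right)} = 0$ ($I{\left(H \right)} = 0 H = 0$)
$a{\left(l \right)} = -25$ ($a{\left(l \right)} = 5 \left(0 - 5\right) = 5 \left(-5\right) = -25$)
$G{\left(3,-6 \right)} a{\left(45 \right)} = \left(-4\right) 3 \left(-25\right) = \left(-12\right) \left(-25\right) = 300$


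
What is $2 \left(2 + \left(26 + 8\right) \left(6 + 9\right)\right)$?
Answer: $1024$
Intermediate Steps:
$2 \left(2 + \left(26 + 8\right) \left(6 + 9\right)\right) = 2 \left(2 + 34 \cdot 15\right) = 2 \left(2 + 510\right) = 2 \cdot 512 = 1024$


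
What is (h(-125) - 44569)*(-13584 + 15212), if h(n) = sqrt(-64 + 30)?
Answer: -72558332 + 1628*I*sqrt(34) ≈ -7.2558e+7 + 9492.8*I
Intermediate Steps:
h(n) = I*sqrt(34) (h(n) = sqrt(-34) = I*sqrt(34))
(h(-125) - 44569)*(-13584 + 15212) = (I*sqrt(34) - 44569)*(-13584 + 15212) = (-44569 + I*sqrt(34))*1628 = -72558332 + 1628*I*sqrt(34)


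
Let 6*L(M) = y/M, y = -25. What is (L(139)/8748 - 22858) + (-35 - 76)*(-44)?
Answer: -131135284393/7295832 ≈ -17974.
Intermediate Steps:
L(M) = -25/(6*M) (L(M) = (-25/M)/6 = -25/(6*M))
(L(139)/8748 - 22858) + (-35 - 76)*(-44) = (-25/6/139/8748 - 22858) + (-35 - 76)*(-44) = (-25/6*1/139*(1/8748) - 22858) - 111*(-44) = (-25/834*1/8748 - 22858) + 4884 = (-25/7295832 - 22858) + 4884 = -166768127881/7295832 + 4884 = -131135284393/7295832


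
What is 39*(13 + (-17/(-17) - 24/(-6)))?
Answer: 702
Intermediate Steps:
39*(13 + (-17/(-17) - 24/(-6))) = 39*(13 + (-17*(-1/17) - 24*(-1/6))) = 39*(13 + (1 + 4)) = 39*(13 + 5) = 39*18 = 702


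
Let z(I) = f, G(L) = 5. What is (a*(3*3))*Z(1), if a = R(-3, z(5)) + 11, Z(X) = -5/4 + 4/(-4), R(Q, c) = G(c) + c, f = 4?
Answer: -405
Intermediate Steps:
z(I) = 4
R(Q, c) = 5 + c
Z(X) = -9/4 (Z(X) = -5*¼ + 4*(-¼) = -5/4 - 1 = -9/4)
a = 20 (a = (5 + 4) + 11 = 9 + 11 = 20)
(a*(3*3))*Z(1) = (20*(3*3))*(-9/4) = (20*9)*(-9/4) = 180*(-9/4) = -405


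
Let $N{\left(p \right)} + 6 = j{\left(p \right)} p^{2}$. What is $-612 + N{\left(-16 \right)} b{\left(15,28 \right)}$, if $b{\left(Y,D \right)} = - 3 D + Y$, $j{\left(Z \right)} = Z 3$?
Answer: $847674$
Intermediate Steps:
$j{\left(Z \right)} = 3 Z$
$b{\left(Y,D \right)} = Y - 3 D$
$N{\left(p \right)} = -6 + 3 p^{3}$ ($N{\left(p \right)} = -6 + 3 p p^{2} = -6 + 3 p^{3}$)
$-612 + N{\left(-16 \right)} b{\left(15,28 \right)} = -612 + \left(-6 + 3 \left(-16\right)^{3}\right) \left(15 - 84\right) = -612 + \left(-6 + 3 \left(-4096\right)\right) \left(15 - 84\right) = -612 + \left(-6 - 12288\right) \left(-69\right) = -612 - -848286 = -612 + 848286 = 847674$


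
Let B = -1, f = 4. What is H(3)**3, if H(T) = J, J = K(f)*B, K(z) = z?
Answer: -64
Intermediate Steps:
J = -4 (J = 4*(-1) = -4)
H(T) = -4
H(3)**3 = (-4)**3 = -64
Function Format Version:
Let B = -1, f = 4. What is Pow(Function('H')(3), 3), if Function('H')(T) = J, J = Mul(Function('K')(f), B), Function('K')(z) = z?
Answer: -64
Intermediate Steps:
J = -4 (J = Mul(4, -1) = -4)
Function('H')(T) = -4
Pow(Function('H')(3), 3) = Pow(-4, 3) = -64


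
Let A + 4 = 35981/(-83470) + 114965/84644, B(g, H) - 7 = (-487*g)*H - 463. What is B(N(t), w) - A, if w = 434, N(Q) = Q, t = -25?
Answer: 18664573375378927/3532617340 ≈ 5.2835e+6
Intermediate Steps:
B(g, H) = -456 - 487*H*g (B(g, H) = 7 + ((-487*g)*H - 463) = 7 + (-487*H*g - 463) = 7 + (-463 - 487*H*g) = -456 - 487*H*g)
A = -10855192967/3532617340 (A = -4 + (35981/(-83470) + 114965/84644) = -4 + (35981*(-1/83470) + 114965*(1/84644)) = -4 + (-35981/83470 + 114965/84644) = -4 + 3275276393/3532617340 = -10855192967/3532617340 ≈ -3.0728)
B(N(t), w) - A = (-456 - 487*434*(-25)) - 1*(-10855192967/3532617340) = (-456 + 5283950) + 10855192967/3532617340 = 5283494 + 10855192967/3532617340 = 18664573375378927/3532617340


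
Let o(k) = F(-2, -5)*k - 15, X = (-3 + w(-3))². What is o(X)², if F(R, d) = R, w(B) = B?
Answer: 7569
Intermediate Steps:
X = 36 (X = (-3 - 3)² = (-6)² = 36)
o(k) = -15 - 2*k (o(k) = -2*k - 15 = -15 - 2*k)
o(X)² = (-15 - 2*36)² = (-15 - 72)² = (-87)² = 7569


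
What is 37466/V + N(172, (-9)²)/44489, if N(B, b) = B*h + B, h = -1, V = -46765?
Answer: -37466/46765 ≈ -0.80116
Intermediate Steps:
N(B, b) = 0 (N(B, b) = B*(-1) + B = -B + B = 0)
37466/V + N(172, (-9)²)/44489 = 37466/(-46765) + 0/44489 = 37466*(-1/46765) + 0*(1/44489) = -37466/46765 + 0 = -37466/46765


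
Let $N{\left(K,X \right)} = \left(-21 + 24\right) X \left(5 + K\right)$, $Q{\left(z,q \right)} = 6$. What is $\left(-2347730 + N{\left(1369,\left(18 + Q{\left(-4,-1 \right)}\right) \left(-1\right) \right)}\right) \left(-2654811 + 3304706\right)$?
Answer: $-1590070800910$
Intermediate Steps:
$N{\left(K,X \right)} = 3 X \left(5 + K\right)$
$\left(-2347730 + N{\left(1369,\left(18 + Q{\left(-4,-1 \right)}\right) \left(-1\right) \right)}\right) \left(-2654811 + 3304706\right) = \left(-2347730 + 3 \left(18 + 6\right) \left(-1\right) \left(5 + 1369\right)\right) \left(-2654811 + 3304706\right) = \left(-2347730 + 3 \cdot 24 \left(-1\right) 1374\right) 649895 = \left(-2347730 + 3 \left(-24\right) 1374\right) 649895 = \left(-2347730 - 98928\right) 649895 = \left(-2446658\right) 649895 = -1590070800910$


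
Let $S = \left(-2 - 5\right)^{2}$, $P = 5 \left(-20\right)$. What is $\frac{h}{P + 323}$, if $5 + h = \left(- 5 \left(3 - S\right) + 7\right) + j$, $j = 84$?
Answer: $\frac{316}{223} \approx 1.417$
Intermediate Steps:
$P = -100$
$S = 49$ ($S = \left(-7\right)^{2} = 49$)
$h = 316$ ($h = -5 - \left(-91 + 5 \left(3 - 49\right)\right) = -5 + \left(\left(\left(-5\right) \left(-46\right) + 7\right) + 84\right) = -5 + \left(\left(230 + 7\right) + 84\right) = -5 + \left(237 + 84\right) = -5 + 321 = 316$)
$\frac{h}{P + 323} = \frac{1}{-100 + 323} \cdot 316 = \frac{1}{223} \cdot 316 = \frac{316}{223}$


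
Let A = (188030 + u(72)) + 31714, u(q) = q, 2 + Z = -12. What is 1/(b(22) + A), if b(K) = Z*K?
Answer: 1/219508 ≈ 4.5556e-6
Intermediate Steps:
Z = -14 (Z = -2 - 12 = -14)
b(K) = -14*K
A = 219816 (A = (188030 + 72) + 31714 = 188102 + 31714 = 219816)
1/(b(22) + A) = 1/(-14*22 + 219816) = 1/(-308 + 219816) = 1/219508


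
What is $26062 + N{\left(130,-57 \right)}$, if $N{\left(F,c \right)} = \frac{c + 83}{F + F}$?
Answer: $\frac{260621}{10} \approx 26062.0$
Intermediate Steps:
$N{\left(F,c \right)} = \frac{83 + c}{2 F}$
$26062 + N{\left(130,-57 \right)} = 26062 + \frac{83 - 57}{2 \cdot 130} = 26062 + \frac{1}{2} \cdot \frac{1}{130} \cdot 26 = 26062 + \frac{1}{10} = \frac{260621}{10}$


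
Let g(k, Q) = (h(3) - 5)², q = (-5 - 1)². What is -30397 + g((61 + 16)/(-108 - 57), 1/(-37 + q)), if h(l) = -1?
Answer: -30361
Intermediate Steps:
q = 36 (q = (-6)² = 36)
g(k, Q) = 36 (g(k, Q) = (-1 - 5)² = (-6)² = 36)
-30397 + g((61 + 16)/(-108 - 57), 1/(-37 + q)) = -30397 + 36 = -30361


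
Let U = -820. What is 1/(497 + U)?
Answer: -1/323 ≈ -0.0030960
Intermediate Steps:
1/(497 + U) = 1/(497 - 820) = 1/(-323) = -1/323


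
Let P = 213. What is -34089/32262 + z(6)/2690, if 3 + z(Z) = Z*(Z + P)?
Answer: -4116994/7232065 ≈ -0.56927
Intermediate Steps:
z(Z) = -3 + Z*(213 + Z) (z(Z) = -3 + Z*(Z + 213) = -3 + Z*(213 + Z))
-34089/32262 + z(6)/2690 = -34089/32262 + (-3 + 6**2 + 213*6)/2690 = -34089*1/32262 + (-3 + 36 + 1278)*(1/2690) = -11363/10754 + 1311*(1/2690) = -11363/10754 + 1311/2690 = -4116994/7232065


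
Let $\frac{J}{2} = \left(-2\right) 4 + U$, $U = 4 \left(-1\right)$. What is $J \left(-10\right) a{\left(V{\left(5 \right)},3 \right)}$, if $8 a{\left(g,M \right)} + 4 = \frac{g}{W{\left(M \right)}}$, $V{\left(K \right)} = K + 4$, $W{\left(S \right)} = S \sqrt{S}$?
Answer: $-120 + 30 \sqrt{3} \approx -68.038$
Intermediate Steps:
$W{\left(S \right)} = S^{\frac{3}{2}}$
$U = -4$
$V{\left(K \right)} = 4 + K$
$a{\left(g,M \right)} = - \frac{1}{2} + \frac{g}{8 M^{\frac{3}{2}}}$ ($a{\left(g,M \right)} = - \frac{1}{2} + \frac{g \frac{1}{M^{\frac{3}{2}}}}{8} = - \frac{1}{2} + \frac{g}{8 M^{\frac{3}{2}}}$)
$J = -24$ ($J = 2 \left(\left(-2\right) 4 - 4\right) = 2 \left(-8 - 4\right) = 2 \left(-12\right) = -24$)
$J \left(-10\right) a{\left(V{\left(5 \right)},3 \right)} = \left(-24\right) \left(-10\right) \left(- \frac{1}{2} + \frac{4 + 5}{8 \cdot 3 \sqrt{3}}\right) = 240 \left(- \frac{1}{2} + \frac{1}{8} \cdot 9 \frac{\sqrt{3}}{9}\right) = 240 \left(- \frac{1}{2} + \frac{\sqrt{3}}{8}\right) = -120 + 30 \sqrt{3}$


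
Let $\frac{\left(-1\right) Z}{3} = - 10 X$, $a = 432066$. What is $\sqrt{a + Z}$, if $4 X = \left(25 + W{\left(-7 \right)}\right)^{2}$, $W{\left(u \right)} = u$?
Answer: $8 \sqrt{6789} \approx 659.16$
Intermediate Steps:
$X = 81$ ($X = \frac{\left(25 - 7\right)^{2}}{4} = \frac{18^{2}}{4} = \frac{1}{4} \cdot 324 = 81$)
$Z = 2430$ ($Z = - 3 \left(\left(-10\right) 81\right) = \left(-3\right) \left(-810\right) = 2430$)
$\sqrt{a + Z} = \sqrt{432066 + 2430} = \sqrt{434496} = 8 \sqrt{6789}$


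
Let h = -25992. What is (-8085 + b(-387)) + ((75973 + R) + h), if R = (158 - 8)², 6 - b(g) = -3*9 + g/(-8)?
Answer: 515045/8 ≈ 64381.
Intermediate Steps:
b(g) = 33 + g/8 (b(g) = 6 - (-3*9 + g/(-8)) = 6 - (-27 + g*(-⅛)) = 6 - (-27 - g/8) = 6 + (27 + g/8) = 33 + g/8)
R = 22500 (R = 150² = 22500)
(-8085 + b(-387)) + ((75973 + R) + h) = (-8085 + (33 + (⅛)*(-387))) + ((75973 + 22500) - 25992) = (-8085 + (33 - 387/8)) + (98473 - 25992) = (-8085 - 123/8) + 72481 = -64803/8 + 72481 = 515045/8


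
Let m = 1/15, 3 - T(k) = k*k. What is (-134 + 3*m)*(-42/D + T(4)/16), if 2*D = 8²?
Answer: 11373/40 ≈ 284.33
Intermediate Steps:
D = 32 (D = (½)*8² = (½)*64 = 32)
T(k) = 3 - k² (T(k) = 3 - k*k = 3 - k²)
m = 1/15 ≈ 0.066667
(-134 + 3*m)*(-42/D + T(4)/16) = (-134 + 3*(1/15))*(-42/32 + (3 - 1*4²)/16) = (-134 + ⅕)*(-42*1/32 + (3 - 1*16)*(1/16)) = -669*(-21/16 + (3 - 16)*(1/16))/5 = -669*(-21/16 - 13*1/16)/5 = -669*(-21/16 - 13/16)/5 = -669/5*(-17/8) = 11373/40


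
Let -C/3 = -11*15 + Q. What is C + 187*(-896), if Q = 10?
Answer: -167087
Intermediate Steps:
C = 465 (C = -3*(-11*15 + 10) = -3*(-165 + 10) = -3*(-155) = 465)
C + 187*(-896) = 465 + 187*(-896) = 465 - 167552 = -167087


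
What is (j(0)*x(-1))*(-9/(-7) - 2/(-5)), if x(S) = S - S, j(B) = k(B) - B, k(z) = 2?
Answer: 0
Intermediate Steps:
j(B) = 2 - B
x(S) = 0
(j(0)*x(-1))*(-9/(-7) - 2/(-5)) = ((2 - 1*0)*0)*(-9/(-7) - 2/(-5)) = ((2 + 0)*0)*(-9*(-⅐) - 2*(-⅕)) = (2*0)*(9/7 + ⅖) = 0*(59/35) = 0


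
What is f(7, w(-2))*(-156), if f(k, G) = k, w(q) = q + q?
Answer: -1092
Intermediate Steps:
w(q) = 2*q
f(7, w(-2))*(-156) = 7*(-156) = -1092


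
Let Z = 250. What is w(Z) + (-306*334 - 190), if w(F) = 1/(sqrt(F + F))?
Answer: -102394 + sqrt(5)/50 ≈ -1.0239e+5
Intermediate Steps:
w(F) = sqrt(2)/(2*sqrt(F)) (w(F) = 1/(sqrt(2*F)) = 1/(sqrt(2)*sqrt(F)) = sqrt(2)/(2*sqrt(F)))
w(Z) + (-306*334 - 190) = sqrt(2)/(2*sqrt(250)) + (-306*334 - 190) = sqrt(2)*(sqrt(10)/50)/2 + (-102204 - 190) = sqrt(5)/50 - 102394 = -102394 + sqrt(5)/50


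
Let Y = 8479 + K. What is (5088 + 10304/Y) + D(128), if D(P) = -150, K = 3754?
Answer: 60416858/12233 ≈ 4938.8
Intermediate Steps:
Y = 12233 (Y = 8479 + 3754 = 12233)
(5088 + 10304/Y) + D(128) = (5088 + 10304/12233) - 150 = 62251808/12233 - 150 = 60416858/12233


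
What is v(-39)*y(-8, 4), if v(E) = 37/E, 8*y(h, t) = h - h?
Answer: 0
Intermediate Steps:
y(h, t) = 0 (y(h, t) = (h - h)/8 = (⅛)*0 = 0)
v(-39)*y(-8, 4) = (37/(-39))*0 = (37*(-1/39))*0 = -37/39*0 = 0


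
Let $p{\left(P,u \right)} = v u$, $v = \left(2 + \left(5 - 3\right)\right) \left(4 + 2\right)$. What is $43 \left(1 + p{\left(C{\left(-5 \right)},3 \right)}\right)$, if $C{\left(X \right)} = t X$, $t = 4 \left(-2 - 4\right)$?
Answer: $3139$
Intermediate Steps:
$t = -24$ ($t = 4 \left(-6\right) = -24$)
$C{\left(X \right)} = - 24 X$
$v = 24$ ($v = \left(2 + 2\right) 6 = 4 \cdot 6 = 24$)
$p{\left(P,u \right)} = 24 u$
$43 \left(1 + p{\left(C{\left(-5 \right)},3 \right)}\right) = 43 \left(1 + 24 \cdot 3\right) = 43 \left(1 + 72\right) = 43 \cdot 73 = 3139$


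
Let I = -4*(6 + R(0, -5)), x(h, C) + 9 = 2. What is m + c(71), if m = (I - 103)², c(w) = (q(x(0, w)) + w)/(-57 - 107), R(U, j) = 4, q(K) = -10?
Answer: 3353575/164 ≈ 20449.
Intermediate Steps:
x(h, C) = -7 (x(h, C) = -9 + 2 = -7)
c(w) = 5/82 - w/164 (c(w) = (-10 + w)/(-57 - 107) = (-10 + w)/(-164) = (-10 + w)*(-1/164) = 5/82 - w/164)
I = -40 (I = -4*(6 + 4) = -4*10 = -40)
m = 20449 (m = (-40 - 103)² = (-143)² = 20449)
m + c(71) = 20449 + (5/82 - 1/164*71) = 20449 + (5/82 - 71/164) = 20449 - 61/164 = 3353575/164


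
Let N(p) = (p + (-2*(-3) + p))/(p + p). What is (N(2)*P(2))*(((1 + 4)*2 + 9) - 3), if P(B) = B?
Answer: 80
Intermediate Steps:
N(p) = (6 + 2*p)/(2*p) (N(p) = (p + (6 + p))/((2*p)) = (6 + 2*p)*(1/(2*p)) = (6 + 2*p)/(2*p))
(N(2)*P(2))*(((1 + 4)*2 + 9) - 3) = (((3 + 2)/2)*2)*(((1 + 4)*2 + 9) - 3) = (((½)*5)*2)*((5*2 + 9) - 3) = ((5/2)*2)*((10 + 9) - 3) = 5*(19 - 3) = 5*16 = 80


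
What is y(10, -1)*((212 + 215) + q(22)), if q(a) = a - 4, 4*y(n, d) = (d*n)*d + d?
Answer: 4005/4 ≈ 1001.3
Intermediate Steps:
y(n, d) = d/4 + n*d²/4 (y(n, d) = ((d*n)*d + d)/4 = (n*d² + d)/4 = (d + n*d²)/4 = d/4 + n*d²/4)
q(a) = -4 + a
y(10, -1)*((212 + 215) + q(22)) = ((¼)*(-1)*(1 - 1*10))*((212 + 215) + (-4 + 22)) = ((¼)*(-1)*(1 - 10))*(427 + 18) = ((¼)*(-1)*(-9))*445 = (9/4)*445 = 4005/4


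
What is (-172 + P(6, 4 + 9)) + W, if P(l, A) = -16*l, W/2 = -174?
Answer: -616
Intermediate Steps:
W = -348 (W = 2*(-174) = -348)
(-172 + P(6, 4 + 9)) + W = (-172 - 16*6) - 348 = (-172 - 96) - 348 = -268 - 348 = -616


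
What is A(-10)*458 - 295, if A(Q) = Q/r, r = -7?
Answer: 2515/7 ≈ 359.29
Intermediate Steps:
A(Q) = -Q/7 (A(Q) = Q/(-7) = Q*(-⅐) = -Q/7)
A(-10)*458 - 295 = -⅐*(-10)*458 - 295 = (10/7)*458 - 295 = 4580/7 - 295 = 2515/7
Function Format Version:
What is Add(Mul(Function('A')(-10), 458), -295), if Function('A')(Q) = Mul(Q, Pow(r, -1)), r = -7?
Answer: Rational(2515, 7) ≈ 359.29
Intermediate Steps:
Function('A')(Q) = Mul(Rational(-1, 7), Q) (Function('A')(Q) = Mul(Q, Pow(-7, -1)) = Mul(Q, Rational(-1, 7)) = Mul(Rational(-1, 7), Q))
Add(Mul(Function('A')(-10), 458), -295) = Add(Mul(Mul(Rational(-1, 7), -10), 458), -295) = Add(Mul(Rational(10, 7), 458), -295) = Add(Rational(4580, 7), -295) = Rational(2515, 7)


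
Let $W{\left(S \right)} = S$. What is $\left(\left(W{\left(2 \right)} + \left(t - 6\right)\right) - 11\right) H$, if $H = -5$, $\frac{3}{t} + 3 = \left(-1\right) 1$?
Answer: $\frac{315}{4} \approx 78.75$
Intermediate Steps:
$t = - \frac{3}{4}$ ($t = \frac{3}{-3 - 1} = \frac{3}{-4} = 3 \left(- \frac{1}{4}\right) = - \frac{3}{4} \approx -0.75$)
$\left(\left(W{\left(2 \right)} + \left(t - 6\right)\right) - 11\right) H = \left(\left(2 - \frac{27}{4}\right) - 11\right) \left(-5\right) = \left(- \frac{19}{4} - 11\right) \left(-5\right) = \left(- \frac{63}{4}\right) \left(-5\right) = \frac{315}{4}$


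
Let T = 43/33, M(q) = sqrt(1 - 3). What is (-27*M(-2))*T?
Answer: -387*I*sqrt(2)/11 ≈ -49.755*I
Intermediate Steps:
M(q) = I*sqrt(2) (M(q) = sqrt(-2) = I*sqrt(2))
T = 43/33 (T = 43*(1/33) = 43/33 ≈ 1.3030)
(-27*M(-2))*T = -27*I*sqrt(2)*(43/33) = -387*I*sqrt(2)/11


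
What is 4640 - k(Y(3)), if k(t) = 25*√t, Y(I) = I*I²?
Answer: 4640 - 75*√3 ≈ 4510.1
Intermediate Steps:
Y(I) = I³
4640 - k(Y(3)) = 4640 - 25*√(3³) = 4640 - 25*√27 = 4640 - 25*3*√3 = 4640 - 75*√3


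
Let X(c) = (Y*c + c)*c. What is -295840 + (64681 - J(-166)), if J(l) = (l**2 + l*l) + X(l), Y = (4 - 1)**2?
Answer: -561831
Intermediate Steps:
Y = 9 (Y = 3**2 = 9)
X(c) = 10*c**2 (X(c) = (9*c + c)*c = (10*c)*c = 10*c**2)
J(l) = 12*l**2 (J(l) = (l**2 + l*l) + 10*l**2 = (l**2 + l**2) + 10*l**2 = 2*l**2 + 10*l**2 = 12*l**2)
-295840 + (64681 - J(-166)) = -295840 + (64681 - 12*(-166)**2) = -295840 + (64681 - 12*27556) = -295840 + (64681 - 1*330672) = -295840 + (64681 - 330672) = -295840 - 265991 = -561831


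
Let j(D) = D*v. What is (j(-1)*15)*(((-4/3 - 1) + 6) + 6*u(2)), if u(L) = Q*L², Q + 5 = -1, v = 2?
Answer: 4210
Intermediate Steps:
Q = -6 (Q = -5 - 1 = -6)
u(L) = -6*L²
j(D) = 2*D (j(D) = D*2 = 2*D)
(j(-1)*15)*(((-4/3 - 1) + 6) + 6*u(2)) = ((2*(-1))*15)*(((-4/3 - 1) + 6) + 6*(-6*2²)) = (-2*15)*(((-4*⅓ - 1) + 6) + 6*(-6*4)) = -30*(((-4/3 - 1) + 6) + 6*(-24)) = -30*((-7/3 + 6) - 144) = -30*(11/3 - 144) = -30*(-421/3) = 4210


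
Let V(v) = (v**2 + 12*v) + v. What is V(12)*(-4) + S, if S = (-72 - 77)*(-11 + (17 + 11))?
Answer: -3733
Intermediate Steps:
V(v) = v**2 + 13*v
S = -2533 (S = -149*(-11 + 28) = -149*17 = -2533)
V(12)*(-4) + S = (12*(13 + 12))*(-4) - 2533 = (12*25)*(-4) - 2533 = 300*(-4) - 2533 = -1200 - 2533 = -3733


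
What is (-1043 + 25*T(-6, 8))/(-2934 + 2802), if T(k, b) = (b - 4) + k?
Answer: 1093/132 ≈ 8.2803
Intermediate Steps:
T(k, b) = -4 + b + k (T(k, b) = (-4 + b) + k = -4 + b + k)
(-1043 + 25*T(-6, 8))/(-2934 + 2802) = (-1043 + 25*(-4 + 8 - 6))/(-2934 + 2802) = (-1043 + 25*(-2))/(-132) = (-1043 - 50)*(-1/132) = -1093*(-1/132) = 1093/132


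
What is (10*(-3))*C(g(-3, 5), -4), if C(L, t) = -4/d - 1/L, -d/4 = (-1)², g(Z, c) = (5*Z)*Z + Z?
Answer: -205/7 ≈ -29.286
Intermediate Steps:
g(Z, c) = Z + 5*Z² (g(Z, c) = 5*Z² + Z = Z + 5*Z²)
d = -4 (d = -4*(-1)² = -4*1 = -4)
C(L, t) = 1 - 1/L (C(L, t) = -4/(-4) - 1/L = -4*(-¼) - 1/L = 1 - 1/L)
(10*(-3))*C(g(-3, 5), -4) = (10*(-3))*((-1 - 3*(1 + 5*(-3)))/((-3*(1 + 5*(-3))))) = -30*(-1 - 3*(1 - 15))/((-3*(1 - 15))) = -30*(-1 - 3*(-14))/((-3*(-14))) = -30*(-1 + 42)/42 = -5*41/7 = -30*41/42 = -205/7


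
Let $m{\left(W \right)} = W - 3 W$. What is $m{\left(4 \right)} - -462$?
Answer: $454$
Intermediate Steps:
$m{\left(W \right)} = - 2 W$
$m{\left(4 \right)} - -462 = \left(-2\right) 4 - -462 = -8 + 462 = 454$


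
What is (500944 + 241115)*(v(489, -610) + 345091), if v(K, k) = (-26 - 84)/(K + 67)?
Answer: 71189610485337/278 ≈ 2.5608e+11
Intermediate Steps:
v(K, k) = -110/(67 + K)
(500944 + 241115)*(v(489, -610) + 345091) = (500944 + 241115)*(-110/(67 + 489) + 345091) = 742059*(-110/556 + 345091) = 742059*(-110*1/556 + 345091) = 742059*(-55/278 + 345091) = 742059*(95935243/278) = 71189610485337/278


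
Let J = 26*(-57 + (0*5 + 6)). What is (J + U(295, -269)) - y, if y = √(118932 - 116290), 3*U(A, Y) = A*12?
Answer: -146 - √2642 ≈ -197.40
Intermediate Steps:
J = -1326 (J = 26*(-57 + (0 + 6)) = 26*(-57 + 6) = 26*(-51) = -1326)
U(A, Y) = 4*A (U(A, Y) = (A*12)/3 = (12*A)/3 = 4*A)
y = √2642 ≈ 51.400
(J + U(295, -269)) - y = (-1326 + 4*295) - √2642 = (-1326 + 1180) - √2642 = -146 - √2642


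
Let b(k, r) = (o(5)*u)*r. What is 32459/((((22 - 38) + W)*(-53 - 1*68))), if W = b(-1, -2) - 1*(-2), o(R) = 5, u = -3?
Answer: -32459/1936 ≈ -16.766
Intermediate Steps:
b(k, r) = -15*r (b(k, r) = (5*(-3))*r = -15*r)
W = 32 (W = -15*(-2) - 1*(-2) = 30 + 2 = 32)
32459/((((22 - 38) + W)*(-53 - 1*68))) = 32459/((((22 - 38) + 32)*(-53 - 1*68))) = 32459/(((-16 + 32)*(-53 - 68))) = 32459/((16*(-121))) = 32459/(-1936) = 32459*(-1/1936) = -32459/1936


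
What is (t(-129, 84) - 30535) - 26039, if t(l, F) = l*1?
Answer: -56703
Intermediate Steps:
t(l, F) = l
(t(-129, 84) - 30535) - 26039 = (-129 - 30535) - 26039 = -30664 - 26039 = -56703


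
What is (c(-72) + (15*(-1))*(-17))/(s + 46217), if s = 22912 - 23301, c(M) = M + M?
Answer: 37/15276 ≈ 0.0024221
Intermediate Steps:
c(M) = 2*M
s = -389
(c(-72) + (15*(-1))*(-17))/(s + 46217) = (2*(-72) + (15*(-1))*(-17))/(-389 + 46217) = (-144 - 15*(-17))/45828 = (-144 + 255)*(1/45828) = 111*(1/45828) = 37/15276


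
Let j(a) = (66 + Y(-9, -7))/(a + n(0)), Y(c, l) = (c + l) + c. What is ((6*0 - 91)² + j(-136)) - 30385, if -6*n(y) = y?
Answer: -3006185/136 ≈ -22104.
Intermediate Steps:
n(y) = -y/6
Y(c, l) = l + 2*c
j(a) = 41/a (j(a) = (66 + (-7 + 2*(-9)))/(a - ⅙*0) = (66 + (-7 - 18))/(a + 0) = (66 - 25)/a = 41/a)
((6*0 - 91)² + j(-136)) - 30385 = ((6*0 - 91)² + 41/(-136)) - 30385 = ((0 - 91)² + 41*(-1/136)) - 30385 = ((-91)² - 41/136) - 30385 = (8281 - 41/136) - 30385 = 1126175/136 - 30385 = -3006185/136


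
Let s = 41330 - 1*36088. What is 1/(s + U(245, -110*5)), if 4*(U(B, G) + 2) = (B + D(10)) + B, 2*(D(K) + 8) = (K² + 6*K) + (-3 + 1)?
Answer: 4/21521 ≈ 0.00018586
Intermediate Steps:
D(K) = -9 + K²/2 + 3*K (D(K) = -8 + ((K² + 6*K) + (-3 + 1))/2 = -8 + ((K² + 6*K) - 2)/2 = -8 + (-2 + K² + 6*K)/2 = -8 + (-1 + K²/2 + 3*K) = -9 + K²/2 + 3*K)
U(B, G) = 63/4 + B/2 (U(B, G) = -2 + ((B + (-9 + (½)*10² + 3*10)) + B)/4 = -2 + ((B + (-9 + (½)*100 + 30)) + B)/4 = -2 + ((B + (-9 + 50 + 30)) + B)/4 = -2 + ((B + 71) + B)/4 = -2 + ((71 + B) + B)/4 = -2 + (71 + 2*B)/4 = -2 + (71/4 + B/2) = 63/4 + B/2)
s = 5242 (s = 41330 - 36088 = 5242)
1/(s + U(245, -110*5)) = 1/(5242 + (63/4 + (½)*245)) = 1/(5242 + (63/4 + 245/2)) = 1/(5242 + 553/4) = 1/(21521/4) = 4/21521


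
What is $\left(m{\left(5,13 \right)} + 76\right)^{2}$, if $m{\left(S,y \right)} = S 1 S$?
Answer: $10201$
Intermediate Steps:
$m{\left(S,y \right)} = S^{2}$ ($m{\left(S,y \right)} = S S = S^{2}$)
$\left(m{\left(5,13 \right)} + 76\right)^{2} = \left(5^{2} + 76\right)^{2} = \left(25 + 76\right)^{2} = 101^{2} = 10201$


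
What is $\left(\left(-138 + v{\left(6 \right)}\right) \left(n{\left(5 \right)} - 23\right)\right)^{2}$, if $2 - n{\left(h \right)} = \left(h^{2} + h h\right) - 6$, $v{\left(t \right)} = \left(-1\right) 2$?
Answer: $82810000$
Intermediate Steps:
$v{\left(t \right)} = -2$
$n{\left(h \right)} = 8 - 2 h^{2}$ ($n{\left(h \right)} = 2 - \left(\left(h^{2} + h h\right) - 6\right) = 2 - \left(\left(h^{2} + h^{2}\right) - 6\right) = 2 - \left(2 h^{2} - 6\right) = 2 - \left(-6 + 2 h^{2}\right) = 8 - 2 h^{2}$)
$\left(\left(-138 + v{\left(6 \right)}\right) \left(n{\left(5 \right)} - 23\right)\right)^{2} = \left(\left(-138 - 2\right) \left(\left(8 - 2 \cdot 5^{2}\right) - 23\right)\right)^{2} = \left(- 140 \left(\left(8 - 50\right) - 23\right)\right)^{2} = \left(- 140 \left(-42 - 23\right)\right)^{2} = \left(\left(-140\right) \left(-65\right)\right)^{2} = 9100^{2} = 82810000$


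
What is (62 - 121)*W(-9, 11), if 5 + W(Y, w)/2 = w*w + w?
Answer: -14986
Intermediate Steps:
W(Y, w) = -10 + 2*w + 2*w² (W(Y, w) = -10 + 2*(w*w + w) = -10 + 2*(w² + w) = -10 + 2*(w + w²) = -10 + (2*w + 2*w²) = -10 + 2*w + 2*w²)
(62 - 121)*W(-9, 11) = (62 - 121)*(-10 + 2*11 + 2*11²) = -59*(-10 + 22 + 2*121) = -59*(-10 + 22 + 242) = -59*254 = -14986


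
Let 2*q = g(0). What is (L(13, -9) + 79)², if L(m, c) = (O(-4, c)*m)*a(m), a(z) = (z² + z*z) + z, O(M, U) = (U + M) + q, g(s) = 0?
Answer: 3509377600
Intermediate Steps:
q = 0 (q = (½)*0 = 0)
O(M, U) = M + U (O(M, U) = (U + M) + 0 = (M + U) + 0 = M + U)
a(z) = z + 2*z² (a(z) = (z² + z²) + z = 2*z² + z = z + 2*z²)
L(m, c) = m²*(1 + 2*m)*(-4 + c) (L(m, c) = ((-4 + c)*m)*(m*(1 + 2*m)) = (m*(-4 + c))*(m*(1 + 2*m)) = m²*(1 + 2*m)*(-4 + c))
(L(13, -9) + 79)² = (13²*(1 + 2*13)*(-4 - 9) + 79)² = (169*(1 + 26)*(-13) + 79)² = (169*27*(-13) + 79)² = (-59319 + 79)² = (-59240)² = 3509377600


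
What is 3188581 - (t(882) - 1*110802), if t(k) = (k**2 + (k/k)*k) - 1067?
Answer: 2521644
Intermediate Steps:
t(k) = -1067 + k + k**2 (t(k) = (k**2 + 1*k) - 1067 = (k**2 + k) - 1067 = (k + k**2) - 1067 = -1067 + k + k**2)
3188581 - (t(882) - 1*110802) = 3188581 - ((-1067 + 882 + 882**2) - 1*110802) = 3188581 - ((-1067 + 882 + 777924) - 110802) = 3188581 - (777739 - 110802) = 3188581 - 1*666937 = 3188581 - 666937 = 2521644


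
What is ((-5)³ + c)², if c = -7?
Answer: 17424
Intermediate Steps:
((-5)³ + c)² = ((-5)³ - 7)² = (-125 - 7)² = (-132)² = 17424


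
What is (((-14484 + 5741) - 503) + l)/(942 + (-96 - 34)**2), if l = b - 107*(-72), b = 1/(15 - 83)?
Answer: -104857/1213256 ≈ -0.086426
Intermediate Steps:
b = -1/68 (b = 1/(-68) = -1/68 ≈ -0.014706)
l = 523871/68 (l = -1/68 - 107*(-72) = -1/68 + 7704 = 523871/68 ≈ 7704.0)
(((-14484 + 5741) - 503) + l)/(942 + (-96 - 34)**2) = (((-14484 + 5741) - 503) + 523871/68)/(942 + (-96 - 34)**2) = ((-8743 - 503) + 523871/68)/(942 + (-130)**2) = (-9246 + 523871/68)/(942 + 16900) = -104857/68/17842 = -104857/68*1/17842 = -104857/1213256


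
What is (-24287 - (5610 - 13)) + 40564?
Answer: 10680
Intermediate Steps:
(-24287 - (5610 - 13)) + 40564 = (-24287 - 1*5597) + 40564 = (-24287 - 5597) + 40564 = -29884 + 40564 = 10680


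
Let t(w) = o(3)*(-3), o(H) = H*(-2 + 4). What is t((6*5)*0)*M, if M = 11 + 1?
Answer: -216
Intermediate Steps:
o(H) = 2*H (o(H) = H*2 = 2*H)
M = 12
t(w) = -18 (t(w) = (2*3)*(-3) = 6*(-3) = -18)
t((6*5)*0)*M = -18*12 = -216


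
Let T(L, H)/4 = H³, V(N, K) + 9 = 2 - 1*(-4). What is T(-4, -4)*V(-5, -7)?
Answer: 768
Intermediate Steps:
V(N, K) = -3 (V(N, K) = -9 + (2 - 1*(-4)) = -9 + (2 + 4) = -9 + 6 = -3)
T(L, H) = 4*H³
T(-4, -4)*V(-5, -7) = (4*(-4)³)*(-3) = (4*(-64))*(-3) = -256*(-3) = 768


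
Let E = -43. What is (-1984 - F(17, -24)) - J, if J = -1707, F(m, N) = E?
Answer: -234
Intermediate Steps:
F(m, N) = -43
(-1984 - F(17, -24)) - J = (-1984 - 1*(-43)) - 1*(-1707) = (-1984 + 43) + 1707 = -1941 + 1707 = -234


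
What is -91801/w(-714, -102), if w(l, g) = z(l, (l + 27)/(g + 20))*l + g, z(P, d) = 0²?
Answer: 91801/102 ≈ 900.01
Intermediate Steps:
z(P, d) = 0
w(l, g) = g (w(l, g) = 0*l + g = 0 + g = g)
-91801/w(-714, -102) = -91801/(-102) = -91801*(-1/102) = 91801/102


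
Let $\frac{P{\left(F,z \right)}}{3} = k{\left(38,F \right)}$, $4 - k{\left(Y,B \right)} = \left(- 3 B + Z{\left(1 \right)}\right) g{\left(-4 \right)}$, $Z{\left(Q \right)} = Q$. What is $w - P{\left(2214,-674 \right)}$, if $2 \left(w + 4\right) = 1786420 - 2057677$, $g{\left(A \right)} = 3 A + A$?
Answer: $\frac{366247}{2} \approx 1.8312 \cdot 10^{5}$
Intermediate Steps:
$g{\left(A \right)} = 4 A$
$k{\left(Y,B \right)} = 20 - 48 B$ ($k{\left(Y,B \right)} = 4 - \left(- 3 B + 1\right) 4 \left(-4\right) = 4 - \left(1 - 3 B\right) \left(-16\right) = 4 - \left(-16 + 48 B\right) = 20 - 48 B$)
$P{\left(F,z \right)} = 60 - 144 F$ ($P{\left(F,z \right)} = 3 \left(20 - 48 F\right) = 60 - 144 F$)
$w = - \frac{271265}{2}$ ($w = -4 + \frac{1786420 - 2057677}{2} = -4 + \frac{1}{2} \left(-271257\right) = -4 - \frac{271257}{2} = - \frac{271265}{2} \approx -1.3563 \cdot 10^{5}$)
$w - P{\left(2214,-674 \right)} = - \frac{271265}{2} - \left(60 - 318816\right) = - \frac{271265}{2} - -318756 = - \frac{271265}{2} + 318756 = \frac{366247}{2}$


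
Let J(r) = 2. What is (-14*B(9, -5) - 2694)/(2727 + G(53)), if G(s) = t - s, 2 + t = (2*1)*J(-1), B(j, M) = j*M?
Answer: -172/223 ≈ -0.77130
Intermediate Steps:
B(j, M) = M*j
t = 2 (t = -2 + (2*1)*2 = -2 + 2*2 = -2 + 4 = 2)
G(s) = 2 - s
(-14*B(9, -5) - 2694)/(2727 + G(53)) = (-(-70)*9 - 2694)/(2727 + (2 - 1*53)) = (-14*(-45) - 2694)/(2727 + (2 - 53)) = (630 - 2694)/(2727 - 51) = -2064/2676 = -2064*1/2676 = -172/223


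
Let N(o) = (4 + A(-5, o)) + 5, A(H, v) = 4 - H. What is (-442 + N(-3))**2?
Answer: 179776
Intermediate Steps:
N(o) = 18 (N(o) = (4 + (4 - 1*(-5))) + 5 = (4 + (4 + 5)) + 5 = (4 + 9) + 5 = 13 + 5 = 18)
(-442 + N(-3))**2 = (-442 + 18)**2 = (-424)**2 = 179776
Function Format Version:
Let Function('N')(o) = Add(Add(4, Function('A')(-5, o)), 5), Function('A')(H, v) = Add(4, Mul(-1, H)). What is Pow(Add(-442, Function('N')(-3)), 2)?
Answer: 179776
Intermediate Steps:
Function('N')(o) = 18 (Function('N')(o) = Add(Add(4, Add(4, Mul(-1, -5))), 5) = Add(Add(4, Add(4, 5)), 5) = Add(Add(4, 9), 5) = Add(13, 5) = 18)
Pow(Add(-442, Function('N')(-3)), 2) = Pow(Add(-442, 18), 2) = Pow(-424, 2) = 179776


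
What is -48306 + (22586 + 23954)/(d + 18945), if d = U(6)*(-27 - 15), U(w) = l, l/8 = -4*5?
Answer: -247945390/5133 ≈ -48304.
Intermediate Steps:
l = -160 (l = 8*(-4*5) = 8*(-20) = -160)
U(w) = -160
d = 6720 (d = -160*(-27 - 15) = -160*(-42) = 6720)
-48306 + (22586 + 23954)/(d + 18945) = -48306 + (22586 + 23954)/(6720 + 18945) = -48306 + 46540/25665 = -48306 + 46540*(1/25665) = -48306 + 9308/5133 = -247945390/5133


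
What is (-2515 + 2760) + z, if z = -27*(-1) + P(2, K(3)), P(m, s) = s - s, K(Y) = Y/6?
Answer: 272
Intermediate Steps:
K(Y) = Y/6 (K(Y) = Y*(1/6) = Y/6)
P(m, s) = 0
z = 27 (z = -27*(-1) + 0 = 27 + 0 = 27)
(-2515 + 2760) + z = (-2515 + 2760) + 27 = 245 + 27 = 272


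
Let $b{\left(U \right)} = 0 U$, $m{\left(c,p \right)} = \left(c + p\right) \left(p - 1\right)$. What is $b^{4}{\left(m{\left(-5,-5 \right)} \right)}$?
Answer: $0$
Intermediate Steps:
$m{\left(c,p \right)} = \left(-1 + p\right) \left(c + p\right)$ ($m{\left(c,p \right)} = \left(c + p\right) \left(-1 + p\right) = \left(-1 + p\right) \left(c + p\right)$)
$b{\left(U \right)} = 0$
$b^{4}{\left(m{\left(-5,-5 \right)} \right)} = 0^{4} = 0$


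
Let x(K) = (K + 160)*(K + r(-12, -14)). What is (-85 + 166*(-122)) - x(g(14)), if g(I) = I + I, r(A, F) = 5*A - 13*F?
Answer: -48537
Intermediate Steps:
r(A, F) = -13*F + 5*A
g(I) = 2*I
x(K) = (122 + K)*(160 + K) (x(K) = (K + 160)*(K + (-13*(-14) + 5*(-12))) = (160 + K)*(K + (182 - 60)) = (160 + K)*(K + 122) = (160 + K)*(122 + K) = (122 + K)*(160 + K))
(-85 + 166*(-122)) - x(g(14)) = (-85 + 166*(-122)) - (19520 + (2*14)² + 282*(2*14)) = (-85 - 20252) - (19520 + 28² + 282*28) = -20337 - (19520 + 784 + 7896) = -20337 - 1*28200 = -20337 - 28200 = -48537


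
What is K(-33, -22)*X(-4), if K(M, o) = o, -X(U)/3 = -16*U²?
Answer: -16896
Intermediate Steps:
X(U) = 48*U² (X(U) = -(-48)*U² = 48*U²)
K(-33, -22)*X(-4) = -1056*(-4)² = -1056*16 = -22*768 = -16896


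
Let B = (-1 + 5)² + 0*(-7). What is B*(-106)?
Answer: -1696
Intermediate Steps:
B = 16 (B = 4² + 0 = 16 + 0 = 16)
B*(-106) = 16*(-106) = -1696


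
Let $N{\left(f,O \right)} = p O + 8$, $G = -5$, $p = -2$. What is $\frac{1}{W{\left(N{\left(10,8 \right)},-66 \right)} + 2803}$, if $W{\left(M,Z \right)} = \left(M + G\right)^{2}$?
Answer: $\frac{1}{2972} \approx 0.00033647$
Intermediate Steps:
$N{\left(f,O \right)} = 8 - 2 O$ ($N{\left(f,O \right)} = - 2 O + 8 = 8 - 2 O$)
$W{\left(M,Z \right)} = \left(-5 + M\right)^{2}$ ($W{\left(M,Z \right)} = \left(M - 5\right)^{2} = \left(-5 + M\right)^{2}$)
$\frac{1}{W{\left(N{\left(10,8 \right)},-66 \right)} + 2803} = \frac{1}{\left(-5 + \left(8 - 16\right)\right)^{2} + 2803} = \frac{1}{\left(-5 - 8\right)^{2} + 2803} = \frac{1}{\left(-13\right)^{2} + 2803} = \frac{1}{169 + 2803} = \frac{1}{2972}$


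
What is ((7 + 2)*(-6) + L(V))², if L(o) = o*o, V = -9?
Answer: 729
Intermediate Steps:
L(o) = o²
((7 + 2)*(-6) + L(V))² = ((7 + 2)*(-6) + (-9)²)² = (9*(-6) + 81)² = (-54 + 81)² = 27² = 729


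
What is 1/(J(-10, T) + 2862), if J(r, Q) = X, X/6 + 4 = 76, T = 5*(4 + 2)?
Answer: 1/3294 ≈ 0.00030358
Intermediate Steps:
T = 30 (T = 5*6 = 30)
X = 432 (X = -24 + 6*76 = -24 + 456 = 432)
J(r, Q) = 432
1/(J(-10, T) + 2862) = 1/(432 + 2862) = 1/3294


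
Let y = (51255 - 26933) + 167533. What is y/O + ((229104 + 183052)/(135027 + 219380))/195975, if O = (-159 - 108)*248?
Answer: -4441748272287893/1533008813801400 ≈ -2.8974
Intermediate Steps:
O = -66216 (O = -267*248 = -66216)
y = 191855 (y = 24322 + 167533 = 191855)
y/O + ((229104 + 183052)/(135027 + 219380))/195975 = 191855/(-66216) + ((229104 + 183052)/(135027 + 219380))/195975 = 191855*(-1/66216) + (412156/354407)*(1/195975) = -191855/66216 + (412156*(1/354407))*(1/195975) = -191855/66216 + (412156/354407)*(1/195975) = -191855/66216 + 412156/69454911825 = -4441748272287893/1533008813801400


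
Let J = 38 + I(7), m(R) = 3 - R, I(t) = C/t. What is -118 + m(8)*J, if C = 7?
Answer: -313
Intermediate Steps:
I(t) = 7/t
J = 39 (J = 38 + 7/7 = 38 + 7*(⅐) = 38 + 1 = 39)
-118 + m(8)*J = -118 + (3 - 1*8)*39 = -118 + (3 - 8)*39 = -118 - 5*39 = -118 - 195 = -313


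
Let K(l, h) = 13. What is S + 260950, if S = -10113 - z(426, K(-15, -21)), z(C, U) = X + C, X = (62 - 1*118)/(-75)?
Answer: 18780769/75 ≈ 2.5041e+5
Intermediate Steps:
X = 56/75 (X = (62 - 118)*(-1/75) = -56*(-1/75) = 56/75 ≈ 0.74667)
z(C, U) = 56/75 + C
S = -790481/75 (S = -10113 - (56/75 + 426) = -10113 - 1*32006/75 = -10113 - 32006/75 = -790481/75 ≈ -10540.)
S + 260950 = -790481/75 + 260950 = 18780769/75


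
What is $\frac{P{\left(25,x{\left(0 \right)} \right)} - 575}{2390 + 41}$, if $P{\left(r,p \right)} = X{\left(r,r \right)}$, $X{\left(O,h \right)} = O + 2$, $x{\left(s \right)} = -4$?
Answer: $- \frac{548}{2431} \approx -0.22542$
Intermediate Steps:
$X{\left(O,h \right)} = 2 + O$
$P{\left(r,p \right)} = 2 + r$
$\frac{P{\left(25,x{\left(0 \right)} \right)} - 575}{2390 + 41} = \frac{\left(2 + 25\right) - 575}{2390 + 41} = \frac{27 - 575}{2431} = \left(-548\right) \frac{1}{2431} = - \frac{548}{2431}$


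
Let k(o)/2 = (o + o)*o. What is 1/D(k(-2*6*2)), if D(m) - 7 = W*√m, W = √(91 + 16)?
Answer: -7/246479 + 48*√107/246479 ≈ 0.0019860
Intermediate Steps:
W = √107 ≈ 10.344
k(o) = 4*o² (k(o) = 2*((o + o)*o) = 2*((2*o)*o) = 2*(2*o²) = 4*o²)
D(m) = 7 + √107*√m
1/D(k(-2*6*2)) = 1/(7 + √107*√(4*(-2*6*2)²)) = 1/(7 + √107*√(4*(-12*2)²)) = 1/(7 + √107*√(4*(-24)²)) = 1/(7 + √107*√(4*576)) = 1/(7 + √107*√2304) = 1/(7 + √107*48) = 1/(7 + 48*√107)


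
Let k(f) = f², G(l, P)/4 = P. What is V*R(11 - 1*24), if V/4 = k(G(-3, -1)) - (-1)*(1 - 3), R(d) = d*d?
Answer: 9464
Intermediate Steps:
G(l, P) = 4*P
R(d) = d²
V = 56 (V = 4*((4*(-1))² - (-1)*(1 - 3)) = 4*((-4)² - (-1)*(-2)) = 4*(16 - 1*2) = 4*(16 - 2) = 4*14 = 56)
V*R(11 - 1*24) = 56*(11 - 1*24)² = 56*(11 - 24)² = 56*(-13)² = 56*169 = 9464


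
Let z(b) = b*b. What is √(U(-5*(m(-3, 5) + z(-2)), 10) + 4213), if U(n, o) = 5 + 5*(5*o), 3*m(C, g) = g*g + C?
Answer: 2*√1117 ≈ 66.843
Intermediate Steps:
m(C, g) = C/3 + g²/3 (m(C, g) = (g*g + C)/3 = (g² + C)/3 = (C + g²)/3 = C/3 + g²/3)
z(b) = b²
U(n, o) = 5 + 25*o
√(U(-5*(m(-3, 5) + z(-2)), 10) + 4213) = √((5 + 25*10) + 4213) = √((5 + 250) + 4213) = √(255 + 4213) = √4468 = 2*√1117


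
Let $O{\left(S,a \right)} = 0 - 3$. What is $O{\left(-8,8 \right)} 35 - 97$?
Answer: $-202$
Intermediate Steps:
$O{\left(S,a \right)} = -3$ ($O{\left(S,a \right)} = 0 - 3 = -3$)
$O{\left(-8,8 \right)} 35 - 97 = \left(-3\right) 35 - 97 = -105 - 97 = -202$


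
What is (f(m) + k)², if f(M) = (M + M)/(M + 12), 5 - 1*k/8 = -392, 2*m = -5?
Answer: 3640191556/361 ≈ 1.0084e+7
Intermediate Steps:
m = -5/2 (m = (½)*(-5) = -5/2 ≈ -2.5000)
k = 3176 (k = 40 - 8*(-392) = 40 + 3136 = 3176)
f(M) = 2*M/(12 + M) (f(M) = (2*M)/(12 + M) = 2*M/(12 + M))
(f(m) + k)² = (2*(-5/2)/(12 - 5/2) + 3176)² = (2*(-5/2)/(19/2) + 3176)² = (2*(-5/2)*(2/19) + 3176)² = (-10/19 + 3176)² = (60334/19)² = 3640191556/361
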